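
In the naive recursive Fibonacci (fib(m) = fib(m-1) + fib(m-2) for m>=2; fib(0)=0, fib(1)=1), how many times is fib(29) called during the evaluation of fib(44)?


Let N(m) = number of times fib(m) is called while evaluating fib(44).
N(44) = 1 (the initial call).
N(43) = 1 (only fib(44) calls it).
For 1 <= m <= 42: fib(m) is called by fib(m+1) and fib(m+2), so
  N(m) = N(m+1) + N(m+2).
fib(0) is called only by fib(2), so N(0) = N(2).
Walk down from m=44:
  N(44)=1, N(43)=1, N(42)=2, N(41)=3, N(40)=5, N(39)=8, N(38)=13, N(37)=21, N(36)=34, N(35)=55, N(34)=89, N(33)=144, N(32)=233, N(31)=377, N(30)=610, N(29)=987
N(29) = 987


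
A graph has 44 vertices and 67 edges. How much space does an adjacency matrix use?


Adjacency matrix: V x V grid of entries
Space = V^2 = 44^2 = 44 * 44 = 1936


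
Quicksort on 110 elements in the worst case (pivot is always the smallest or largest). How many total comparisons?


In the worst case, each partition step picks the worst pivot:
  Partition 1: 109 comparisons (n-1 elements to compare)
  Partition 2: 108 comparisons
  Partition 3: 107 comparisons
  Partition 4: 106 comparisons
  Partition 5: 105 comparisons
  ...
  Last partition: 0 comparisons
Total = (n-1) + (n-2) + ... + 1 + 0 = n*(n-1)/2
= 110*109/2 = 5995


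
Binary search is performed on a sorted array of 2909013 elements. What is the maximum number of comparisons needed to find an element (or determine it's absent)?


Binary search halves the search space each comparison:
  Step 1: search space = 2909013 -> 1454506
  Step 2: search space = 1454506 -> 727253
  Step 3: search space = 727253 -> 363626
  Step 4: search space = 363626 -> 181813
  Step 5: search space = 181813 -> 90906
  Step 6: search space = 90906 -> 45453
  Step 7: search space = 45453 -> 22726
  Step 8: search space = 22726 -> 11363
  Step 9: search space = 11363 -> 5681
  Step 10: search space = 5681 -> 2840
  Step 11: search space = 2840 -> 1420
  Step 12: search space = 1420 -> 710
  Step 13: search space = 710 -> 355
  Step 14: search space = 355 -> 177
  Step 15: search space = 177 -> 88
  Step 16: search space = 88 -> 44
  Step 17: search space = 44 -> 22
  Step 18: search space = 22 -> 11
  Step 19: search space = 11 -> 5
  Step 20: search space = 5 -> 2
  Step 21: search space = 2 -> 1
  Step 22: search space = 1 (final check)
Maximum comparisons = floor(log2(2909013)) + 1 = 21 + 1 = 22


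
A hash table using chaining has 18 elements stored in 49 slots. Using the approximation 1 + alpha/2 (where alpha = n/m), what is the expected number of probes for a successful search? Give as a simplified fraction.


Load factor alpha = n/m = 18/49
Expected probes = 1 + alpha/2 = 1 + 18/(2*49)
= 1 + 18/98
= 98/98 + 18/98
= 116/98
Simplify: 58/49


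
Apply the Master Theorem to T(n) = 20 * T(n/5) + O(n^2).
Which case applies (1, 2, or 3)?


The Master Theorem: T(n) = a*T(n/b) + O(n^c)
  a = 20, b = 5, c = 2
log_b(a) = log_5(20) ~ 1.861
Compare b^c with a: 5^2 = 25 > 20, so c > log_b(a).
Since c > log_b(a), Case 3 applies.
T(n) = O(n^2)
Master Theorem case = 3


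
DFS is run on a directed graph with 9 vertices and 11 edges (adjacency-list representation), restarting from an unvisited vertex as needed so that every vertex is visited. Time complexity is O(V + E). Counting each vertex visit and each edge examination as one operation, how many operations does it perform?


A full DFS traversal processes each vertex exactly once (push/pop on stack).
Each directed edge is examined once.
V = 9, E = 11
V + E = 20


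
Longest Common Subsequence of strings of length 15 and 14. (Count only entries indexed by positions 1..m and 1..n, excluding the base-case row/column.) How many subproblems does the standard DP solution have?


DP table indexed by positions in both strings.
First string: 15 positions
Second string: 14 positions
Total = 15 * 14 = 210


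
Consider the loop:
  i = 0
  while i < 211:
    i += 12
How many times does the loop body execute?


Starting at i = 0, each iteration adds 12.
Iterations until i >= 211:
  Iteration 1: i = 0 -> i = 12
  Iteration 2: i = 12 -> i = 24
  Iteration 3: i = 24 -> i = 36
  Iteration 4: i = 36 -> i = 48
  Iteration 5: i = 48 -> i = 60
  Iteration 6: i = 60 -> i = 72
  Iteration 7: i = 72 -> i = 84
  Iteration 8: i = 84 -> i = 96
  ... continuing ...
Total iterations = ceil(211/12) = 18


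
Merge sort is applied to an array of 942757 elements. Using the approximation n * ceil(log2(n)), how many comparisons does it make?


Merge sort divides the array into halves recursively.
Number of levels = ceil(log2(942757)) = 20
At each level, approximately n = 942757 comparisons are needed for merging.
Total comparisons ~ n * ceil(log2(n)) = 942757 * 20 = 18855140


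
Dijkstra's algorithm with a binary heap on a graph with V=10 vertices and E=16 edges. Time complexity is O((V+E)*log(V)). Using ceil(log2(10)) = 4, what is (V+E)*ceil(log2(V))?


Dijkstra with a binary heap: each vertex is extracted once, each edge may relax once.
Each heap operation costs O(log V).
V + E = 10 + 16 = 26
ceil(log2(10)) = 4 (since 2^3 = 8 < 10 <= 16 = 2^4)
Total heap work = (V+E) * ceil(log2(V)) = 26 * 4 = 104


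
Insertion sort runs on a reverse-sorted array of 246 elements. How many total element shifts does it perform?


Sum of shifts = 1 + 2 + 3 + ... + 245
= 246 * 245 / 2
= 60270 / 2
= 30135


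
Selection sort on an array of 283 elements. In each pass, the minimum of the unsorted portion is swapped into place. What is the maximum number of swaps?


Selection sort performs one swap per pass:
  Pass 1: find min in positions 0 to 282, swap with position 0
  Pass 2: find min in positions 1 to 282, swap with position 1
  Pass 3: find min in positions 2 to 282, swap with position 2
  Pass 4: find min in positions 3 to 282, swap with position 3
  Pass 5: find min in positions 4 to 282, swap with position 4
  ... (277 more passes)
Total passes (and swaps) = n - 1 = 283 - 1 = 282


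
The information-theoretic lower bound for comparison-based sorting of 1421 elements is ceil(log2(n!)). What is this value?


A binary decision tree of height h has at most 2^h leaves and needs at least n! of them, so h >= ceil(log2(n!)).
1421! is far too large to multiply out, so use Stirling's series:
  ln(n!) ~ n ln n - n + (1/2) ln(2 pi n) + 1/(12n)  (error below 1/(360 n^3), negligible here)
  ln(1421) = 7.2591161
  n ln n = 1421 * 7.2591161 = 10315.2040
  (1/2) ln(2 pi * 1421) = (1/2) ln(8928.4063) = 4.5485
  1/(12*1421) = 0.0001
  ln(1421!) ~ 10315.2040 - 1421 + 4.5485 + 0.0001 = 8898.7526
Convert to base 2: log2(1421!) = 8898.7526 / ln 2 = 8898.7526 / 0.69314718 = 12838.1863
ceil(12838.1863) = 12839


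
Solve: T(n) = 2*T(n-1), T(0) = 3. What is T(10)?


Unrolling:
T(10) = 2*T(9) = 2^2*T(8) = ... = 2^10*T(0)
= 2^10 * 3
= 1024 * 3 = 3072


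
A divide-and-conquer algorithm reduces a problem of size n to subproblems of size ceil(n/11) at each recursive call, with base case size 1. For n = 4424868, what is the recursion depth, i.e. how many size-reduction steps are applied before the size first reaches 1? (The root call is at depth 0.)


Each step divides the size by 11 (rounding up); after k steps the size is ceil(n/11^k), which equals 1 exactly when 11^k >= n.
So the depth is the smallest k with 11^k >= 4424868, i.e. ceil(log_11(4424868)).
11^6 = 1771561 < 4424868 <= 19487171 = 11^7
Recursion depth = 7


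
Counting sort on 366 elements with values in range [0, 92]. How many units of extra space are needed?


Output array size: 366 (to store sorted result)
Count array size: 93 (one slot per possible value, range 0 to 92)
Total extra space = 366 + 93 = 459


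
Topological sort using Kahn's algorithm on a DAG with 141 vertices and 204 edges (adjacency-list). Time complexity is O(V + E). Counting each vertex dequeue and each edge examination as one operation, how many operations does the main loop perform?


Kahn's algorithm:
  1. Compute in-degrees: O(V + E)
  2. Process queue: each vertex dequeued once (O(V))
     each edge examined once (O(E))
Total = V + E = 141 + 204 = 345


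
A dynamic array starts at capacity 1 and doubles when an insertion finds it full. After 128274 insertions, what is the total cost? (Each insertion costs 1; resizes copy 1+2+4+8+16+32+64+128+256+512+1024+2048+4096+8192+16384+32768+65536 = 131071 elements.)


Insertion cost: 128274 (one per element)
Resizes occur just before inserting elements 2, 3, 5, 9, ...
Elements copied at each resize: 1 + 2 + 4 + 8 + 16 + 32 + 64 + 128 + 256 + 512 + 1024 + 2048 + 4096 + 8192 + 16384 + 32768 + 65536
Sum of copies = 131071 (geometric series: 2^k - 1)
Total = 128274 + 131071 = 259345


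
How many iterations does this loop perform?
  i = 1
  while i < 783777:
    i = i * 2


The loop variable doubles each iteration:
i = 1 -> 2 -> 4 -> 8 -> 16 -> 32 -> 64 -> 128 -> 256 -> 512 -> 1024 -> 2048 -> 4096 -> 8192 -> 16384 -> 32768 -> 65536 -> 131072 -> 262144 -> 524288 -> 1048576 (stop, 1048576 >= 783777)
Number of doublings = ceil(log2(783777)) = 20


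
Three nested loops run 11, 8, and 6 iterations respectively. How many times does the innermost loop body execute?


Loop 1 (outermost): 11 iterations
Loop 2 (middle): 8 iterations per outer
Loop 3 (innermost): 6 iterations per middle
Total = 11 * 8 * 6 = 528


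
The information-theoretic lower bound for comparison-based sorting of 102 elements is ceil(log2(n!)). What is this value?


A binary decision tree of height h has at most 2^h leaves and needs at least n! of them, so h >= ceil(log2(n!)).
102! is far too large to multiply out, so use Stirling's series:
  ln(n!) ~ n ln n - n + (1/2) ln(2 pi n) + 1/(12n)  (error below 1/(360 n^3), negligible here)
  ln(102) = 4.6249728
  n ln n = 102 * 4.6249728 = 471.7472
  (1/2) ln(2 pi * 102) = (1/2) ln(640.8849) = 3.2314
  1/(12*102) = 0.0008
  ln(102!) ~ 471.7472 - 102 + 3.2314 + 0.0008 = 372.9794
Convert to base 2: log2(102!) = 372.9794 / ln 2 = 372.9794 / 0.69314718 = 538.0955
ceil(538.0955) = 539


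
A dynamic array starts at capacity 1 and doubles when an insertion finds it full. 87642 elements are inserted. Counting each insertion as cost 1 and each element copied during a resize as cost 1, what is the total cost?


n = 87642
Insertion costs: 87642
Resizes copy 1, 2, 4, ... up to the largest power of 2 that is <= n-1 = 87641, i.e. 65536.
Copy costs = 1 + 2 + 4 + 8 + 16 + 32 + 64 + 128 + 256 + 512 + 1024 + 2048 + 4096 + 8192 + 16384 + 32768 + 65536 = 131071
Total = 87642 + 131071 = 218713


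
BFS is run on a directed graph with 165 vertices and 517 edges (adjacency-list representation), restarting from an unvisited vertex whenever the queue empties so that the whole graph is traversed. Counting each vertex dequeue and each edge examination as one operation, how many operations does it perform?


A full BFS traversal dequeues each vertex exactly once and examines each directed edge exactly once.
V = 165 (vertex processing cost)
E = 517 (edge examination cost)
Total operations proportional to V + E = 165 + 517 = 682


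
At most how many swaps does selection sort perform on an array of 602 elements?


Each of the 601 passes places one element in its final position.
Pass 1: swap minimum into position 0
Pass 2: swap minimum of remaining into position 1
...
Pass 601: last two elements, one swap
Maximum swaps = 602 - 1 = 601


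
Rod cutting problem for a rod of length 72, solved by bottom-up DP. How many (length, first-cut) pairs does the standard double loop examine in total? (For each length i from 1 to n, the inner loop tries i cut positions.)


For each subproblem length i = 1..72, the inner loop considers i possible first cuts.
Total = 1 + 2 + ... + 72
= 72*(72+1)/2
= 72*73/2 = 2628


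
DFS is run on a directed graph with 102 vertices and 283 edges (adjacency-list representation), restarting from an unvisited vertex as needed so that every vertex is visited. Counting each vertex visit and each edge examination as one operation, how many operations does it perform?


A full DFS traversal processes each vertex exactly once (push/pop on stack).
Each directed edge is examined once.
V = 102, E = 283
V + E = 385


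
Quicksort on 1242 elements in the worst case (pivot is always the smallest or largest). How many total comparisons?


In the worst case, each partition step picks the worst pivot:
  Partition 1: 1241 comparisons (n-1 elements to compare)
  Partition 2: 1240 comparisons
  Partition 3: 1239 comparisons
  Partition 4: 1238 comparisons
  Partition 5: 1237 comparisons
  ...
  Last partition: 0 comparisons
Total = (n-1) + (n-2) + ... + 1 + 0 = n*(n-1)/2
= 1242*1241/2 = 770661


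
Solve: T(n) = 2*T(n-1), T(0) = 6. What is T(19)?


Unrolling:
T(19) = 2*T(18) = 2^2*T(17) = ... = 2^19*T(0)
= 2^19 * 6
= 524288 * 6 = 3145728


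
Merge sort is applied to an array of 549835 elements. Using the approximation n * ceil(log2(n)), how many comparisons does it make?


Merge sort divides the array into halves recursively.
Number of levels = ceil(log2(549835)) = 20
At each level, approximately n = 549835 comparisons are needed for merging.
Total comparisons ~ n * ceil(log2(n)) = 549835 * 20 = 10996700


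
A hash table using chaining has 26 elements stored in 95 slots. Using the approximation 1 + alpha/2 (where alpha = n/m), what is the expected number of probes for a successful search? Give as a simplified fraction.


Load factor alpha = n/m = 26/95
Expected probes = 1 + alpha/2 = 1 + 26/(2*95)
= 1 + 26/190
= 190/190 + 26/190
= 216/190
Simplify: 108/95


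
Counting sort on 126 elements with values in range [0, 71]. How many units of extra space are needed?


Output array size: 126 (to store sorted result)
Count array size: 72 (one slot per possible value, range 0 to 71)
Total extra space = 126 + 72 = 198


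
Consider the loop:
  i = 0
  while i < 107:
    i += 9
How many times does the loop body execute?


Starting at i = 0, each iteration adds 9.
Iterations until i >= 107:
  Iteration 1: i = 0 -> i = 9
  Iteration 2: i = 9 -> i = 18
  Iteration 3: i = 18 -> i = 27
  Iteration 4: i = 27 -> i = 36
  Iteration 5: i = 36 -> i = 45
  Iteration 6: i = 45 -> i = 54
  Iteration 7: i = 54 -> i = 63
  Iteration 8: i = 63 -> i = 72
  ... continuing ...
Total iterations = ceil(107/9) = 12


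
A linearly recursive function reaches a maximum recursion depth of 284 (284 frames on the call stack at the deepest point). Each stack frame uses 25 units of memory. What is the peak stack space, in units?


Maximum recursion depth = 284 frames
Memory per frame = 25 units
Total stack space = depth * frame_size
= 284 * 25 = 7100


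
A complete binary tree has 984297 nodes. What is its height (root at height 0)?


In a complete binary tree, level k holds nodes 2^k .. 2^(k+1)-1 (1-indexed).
Height = floor(log2(n)) = floor(log2(984297)) = 19
Check: 2^19 = 524288 <= 984297 < 1048576 = 2^20


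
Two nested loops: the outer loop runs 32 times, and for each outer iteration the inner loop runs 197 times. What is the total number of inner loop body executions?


Outer loop: 32 iterations
Inner loop: 197 iterations per outer iteration
Total = 32 * 197 = 6304


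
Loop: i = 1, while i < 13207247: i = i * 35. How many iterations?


i multiplies by 35 each step:
i = 1 -> 35 -> 1225 -> 42875 -> 1500625 -> 52521875 (stop)
Iterations = ceil(log_35(13207247)) = 5


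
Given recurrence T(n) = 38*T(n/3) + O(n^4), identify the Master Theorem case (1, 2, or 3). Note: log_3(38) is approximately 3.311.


Master Theorem parameters: a=38, b=3, c=4
log_b(a) = 3.311
Compare b^c with a: 3^4 = 81 > 38, so c > log_b(a).
Comparing c=4 vs log_b(a)=3.311:
4 > 3.311 => Case 3
Result: T(n) = O(n^4)
Master Theorem case = 3


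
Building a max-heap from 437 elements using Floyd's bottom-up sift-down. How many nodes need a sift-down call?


In a heap of 437 elements (0-indexed array):
  Last element index: 436
  Parent of last element: floor((436 - 1) / 2) = 217
  Internal nodes: indices 0 to 217
  Count = floor(437/2) = 218


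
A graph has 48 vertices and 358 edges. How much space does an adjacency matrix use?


Adjacency matrix: V x V grid of entries
Space = V^2 = 48^2 = 48 * 48 = 2304


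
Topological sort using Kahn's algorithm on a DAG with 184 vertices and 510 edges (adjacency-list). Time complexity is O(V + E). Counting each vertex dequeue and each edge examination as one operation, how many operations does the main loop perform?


Kahn's algorithm:
  1. Compute in-degrees: O(V + E)
  2. Process queue: each vertex dequeued once (O(V))
     each edge examined once (O(E))
Total = V + E = 184 + 510 = 694


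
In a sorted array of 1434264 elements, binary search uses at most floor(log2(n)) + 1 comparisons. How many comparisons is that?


Halving sequence: 1434264 -> 717132 -> 358566 -> 179283 -> 89641 -> 44820 -> 22410 -> 11205 -> 5602 -> 2801 -> 1400 -> 700 -> 350 -> 175 -> 87 -> 43 -> 21 -> 10 -> 5 -> 2 -> 1
Number of halvings = 20
Max comparisons = 20 + 1 = 21


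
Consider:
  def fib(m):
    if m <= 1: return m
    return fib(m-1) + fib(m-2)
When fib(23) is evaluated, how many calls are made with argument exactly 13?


Let N(m) = number of times fib(m) is called while evaluating fib(23).
N(23) = 1 (the initial call).
N(22) = 1 (only fib(23) calls it).
For 1 <= m <= 21: fib(m) is called by fib(m+1) and fib(m+2), so
  N(m) = N(m+1) + N(m+2).
fib(0) is called only by fib(2), so N(0) = N(2).
Walk down from m=23:
  N(23)=1, N(22)=1, N(21)=2, N(20)=3, N(19)=5, N(18)=8, N(17)=13, N(16)=21, N(15)=34, N(14)=55, N(13)=89
N(13) = 89


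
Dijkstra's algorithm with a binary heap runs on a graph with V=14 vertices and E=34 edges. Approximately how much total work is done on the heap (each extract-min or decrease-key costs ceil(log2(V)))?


Dijkstra with a binary heap: each vertex is extracted once, each edge may relax once.
Each heap operation costs O(log V).
V + E = 14 + 34 = 48
ceil(log2(14)) = 4 (since 2^3 = 8 < 14 <= 16 = 2^4)
Total heap work = (V+E) * ceil(log2(V)) = 48 * 4 = 192


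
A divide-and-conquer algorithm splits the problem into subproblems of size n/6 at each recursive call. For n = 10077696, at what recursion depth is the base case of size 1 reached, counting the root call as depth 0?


At each depth, the problem size is divided by 6:
  Depth 0: problem size = 10077696
  Depth 1: problem size = 1679616
  Depth 2: problem size = 279936
  Depth 3: problem size = 46656
  Depth 4: problem size = 7776
  Depth 5: problem size = 1296
  Depth 6: problem size = 216
  Depth 7: problem size = 36
  Depth 8: problem size = 6
  Depth 9: problem size = 1 (base case)
The base case is reached at depth log_6(10077696) = 9 (the tree has 10 levels counting depth 0, but the depth asked for is 9).
Recursion depth = 9


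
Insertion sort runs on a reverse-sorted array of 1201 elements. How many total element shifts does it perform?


Sum of shifts = 1 + 2 + 3 + ... + 1200
= 1201 * 1200 / 2
= 1441200 / 2
= 720600


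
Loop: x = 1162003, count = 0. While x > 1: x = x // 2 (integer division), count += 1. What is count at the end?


The variable x halves each step:
x = 1162003 -> 581001 -> 290500 -> 145250 -> 72625 -> 36312 -> 18156 -> 9078 -> 4539 -> 2269 -> 1134 -> 567 -> 283 -> 141 -> 70 -> 35 -> 17 -> 8 -> 4 -> 2 -> 1
Number of halvings = floor(log2(1162003)) = 20


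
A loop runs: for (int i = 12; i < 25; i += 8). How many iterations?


Loop starts at i = 12, increments by 8, stops when i >= 25.
Number of iterations = ceil((25 - 12) / 8)
= ceil(13 / 8)
= 2


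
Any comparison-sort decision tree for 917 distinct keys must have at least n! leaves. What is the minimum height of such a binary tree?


A binary decision tree of height h has at most 2^h leaves and needs at least n! of them, so h >= ceil(log2(n!)).
917! is far too large to multiply out, so use Stirling's series:
  ln(n!) ~ n ln n - n + (1/2) ln(2 pi n) + 1/(12n)  (error below 1/(360 n^3), negligible here)
  ln(917) = 6.8211075
  n ln n = 917 * 6.8211075 = 6254.9556
  (1/2) ln(2 pi * 917) = (1/2) ln(5761.6809) = 4.3295
  1/(12*917) = 0.0001
  ln(917!) ~ 6254.9556 - 917 + 4.3295 + 0.0001 = 5342.2852
Convert to base 2: log2(917!) = 5342.2852 / ln 2 = 5342.2852 / 0.69314718 = 7707.2884
ceil(7707.2884) = 7708


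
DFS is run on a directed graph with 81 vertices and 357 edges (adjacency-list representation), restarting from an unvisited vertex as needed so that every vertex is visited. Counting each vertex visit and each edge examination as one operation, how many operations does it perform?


A full DFS traversal processes each vertex exactly once (push/pop on stack).
Each directed edge is examined once.
V = 81, E = 357
V + E = 438


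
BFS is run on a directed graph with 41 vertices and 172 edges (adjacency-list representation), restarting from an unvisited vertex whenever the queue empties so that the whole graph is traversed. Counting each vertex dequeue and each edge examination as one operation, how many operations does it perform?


A full BFS traversal dequeues each vertex exactly once and examines each directed edge exactly once.
V = 41 (vertex processing cost)
E = 172 (edge examination cost)
Total operations proportional to V + E = 41 + 172 = 213


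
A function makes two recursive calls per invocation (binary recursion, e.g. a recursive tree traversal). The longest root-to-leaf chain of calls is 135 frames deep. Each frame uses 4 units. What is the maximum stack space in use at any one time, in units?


Binary recursion: the two calls run one after the other, so only one root-to-leaf chain of frames is on the stack at a time.
Maximum depth (longest chain) = 135 frames
Each frame = 4 units
Max stack space = 135 * 4 = 540


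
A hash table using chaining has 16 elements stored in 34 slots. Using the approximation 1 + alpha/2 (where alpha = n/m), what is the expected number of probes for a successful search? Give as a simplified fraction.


Load factor alpha = n/m = 16/34
Expected probes = 1 + alpha/2 = 1 + 16/(2*34)
= 1 + 16/68
= 68/68 + 16/68
= 84/68
Simplify: 21/17


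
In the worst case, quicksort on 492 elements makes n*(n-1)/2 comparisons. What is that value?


Sum of comparisons per partition:
491 + 490 + ... + 1 + 0
= 492 * (492 - 1) / 2
= 492 * 491 / 2
= 120786


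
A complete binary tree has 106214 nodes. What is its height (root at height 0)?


In a complete binary tree, level k holds nodes 2^k .. 2^(k+1)-1 (1-indexed).
Height = floor(log2(n)) = floor(log2(106214)) = 16
Check: 2^16 = 65536 <= 106214 < 131072 = 2^17


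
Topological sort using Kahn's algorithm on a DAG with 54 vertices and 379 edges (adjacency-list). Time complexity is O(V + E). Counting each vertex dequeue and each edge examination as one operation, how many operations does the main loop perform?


Kahn's algorithm:
  1. Compute in-degrees: O(V + E)
  2. Process queue: each vertex dequeued once (O(V))
     each edge examined once (O(E))
Total = V + E = 54 + 379 = 433


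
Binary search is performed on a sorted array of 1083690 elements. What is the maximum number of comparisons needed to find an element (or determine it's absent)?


Binary search halves the search space each comparison:
  Step 1: search space = 1083690 -> 541845
  Step 2: search space = 541845 -> 270922
  Step 3: search space = 270922 -> 135461
  Step 4: search space = 135461 -> 67730
  Step 5: search space = 67730 -> 33865
  Step 6: search space = 33865 -> 16932
  Step 7: search space = 16932 -> 8466
  Step 8: search space = 8466 -> 4233
  Step 9: search space = 4233 -> 2116
  Step 10: search space = 2116 -> 1058
  Step 11: search space = 1058 -> 529
  Step 12: search space = 529 -> 264
  Step 13: search space = 264 -> 132
  Step 14: search space = 132 -> 66
  Step 15: search space = 66 -> 33
  Step 16: search space = 33 -> 16
  Step 17: search space = 16 -> 8
  Step 18: search space = 8 -> 4
  Step 19: search space = 4 -> 2
  Step 20: search space = 2 -> 1
  Step 21: search space = 1 (final check)
Maximum comparisons = floor(log2(1083690)) + 1 = 20 + 1 = 21


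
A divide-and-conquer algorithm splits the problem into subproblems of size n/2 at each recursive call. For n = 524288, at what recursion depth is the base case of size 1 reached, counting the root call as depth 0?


At each depth, the problem size is divided by 2:
  Depth 0: problem size = 524288
  Depth 1: problem size = 262144
  Depth 2: problem size = 131072
  Depth 3: problem size = 65536
  Depth 4: problem size = 32768
  Depth 5: problem size = 16384
  Depth 6: problem size = 8192
  Depth 7: problem size = 4096
  Depth 8: problem size = 2048
  Depth 9: problem size = 1024
  Depth 10: problem size = 512
  Depth 11: problem size = 256
  Depth 12: problem size = 128
  Depth 13: problem size = 64
  Depth 14: problem size = 32
  Depth 15: problem size = 16
  Depth 16: problem size = 8
  Depth 17: problem size = 4
  Depth 18: problem size = 2
  Depth 19: problem size = 1 (base case)
The base case is reached at depth log_2(524288) = 19 (the tree has 20 levels counting depth 0, but the depth asked for is 19).
Recursion depth = 19


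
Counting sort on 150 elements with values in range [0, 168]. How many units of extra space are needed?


Output array size: 150 (to store sorted result)
Count array size: 169 (one slot per possible value, range 0 to 168)
Total extra space = 150 + 169 = 319


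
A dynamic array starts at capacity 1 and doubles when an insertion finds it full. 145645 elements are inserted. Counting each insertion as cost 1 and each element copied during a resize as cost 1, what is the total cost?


n = 145645
Insertion costs: 145645
Resizes copy 1, 2, 4, ... up to the largest power of 2 that is <= n-1 = 145644, i.e. 131072.
Copy costs = 1 + 2 + 4 + 8 + 16 + 32 + 64 + 128 + 256 + 512 + 1024 + 2048 + 4096 + 8192 + 16384 + 32768 + 65536 + 131072 = 262143
Total = 145645 + 262143 = 407788


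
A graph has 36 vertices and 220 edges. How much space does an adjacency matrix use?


Adjacency matrix: V x V grid of entries
Space = V^2 = 36^2 = 36 * 36 = 1296


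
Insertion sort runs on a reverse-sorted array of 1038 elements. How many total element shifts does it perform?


Sum of shifts = 1 + 2 + 3 + ... + 1037
= 1038 * 1037 / 2
= 1076406 / 2
= 538203


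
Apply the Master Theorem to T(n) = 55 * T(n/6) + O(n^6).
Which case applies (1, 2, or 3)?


The Master Theorem: T(n) = a*T(n/b) + O(n^c)
  a = 55, b = 6, c = 6
log_b(a) = log_6(55) ~ 2.237
Compare b^c with a: 6^6 = 46656 > 55, so c > log_b(a).
Since c > log_b(a), Case 3 applies.
T(n) = O(n^6)
Master Theorem case = 3


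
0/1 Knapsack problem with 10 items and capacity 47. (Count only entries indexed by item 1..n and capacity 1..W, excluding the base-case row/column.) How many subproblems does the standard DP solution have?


The DP table is indexed by (item, capacity).
Rows: 10 items
Columns: 47 capacity values (1 to W)
Total subproblems = 10 * 47 = 470


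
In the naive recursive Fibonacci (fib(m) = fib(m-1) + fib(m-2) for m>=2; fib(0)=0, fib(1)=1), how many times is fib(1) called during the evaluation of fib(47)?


Let N(m) = number of times fib(m) is called while evaluating fib(47).
N(47) = 1 (the initial call).
N(46) = 1 (only fib(47) calls it).
For 1 <= m <= 45: fib(m) is called by fib(m+1) and fib(m+2), so
  N(m) = N(m+1) + N(m+2).
fib(0) is called only by fib(2), so N(0) = N(2).
Walk down from m=47:
  N(47)=1, N(46)=1, N(45)=2, N(44)=3, N(43)=5, N(42)=8, N(41)=13, N(40)=21, N(39)=34, N(38)=55, N(37)=89, N(36)=144, N(35)=233, N(34)=377, N(33)=610, N(32)=987, N(31)=1597, N(30)=2584, N(29)=4181, N(28)=6765, N(27)=10946, N(26)=17711, N(25)=28657, N(24)=46368, N(23)=75025, N(22)=121393, N(21)=196418, N(20)=317811, N(19)=514229, N(18)=832040, N(17)=1346269, N(16)=2178309, N(15)=3524578, N(14)=5702887, N(13)=9227465, N(12)=14930352, N(11)=24157817, N(10)=39088169, N(9)=63245986, N(8)=102334155, N(7)=165580141, N(6)=267914296, N(5)=433494437, N(4)=701408733, N(3)=1134903170, N(2)=1836311903, N(1)=2971215073
N(1) = 2971215073


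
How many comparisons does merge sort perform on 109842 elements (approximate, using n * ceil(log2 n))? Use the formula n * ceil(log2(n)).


Recursion depth: ceil(log2(109842)) = 17
Each recursion level merges n = 109842 elements
Total = 109842 * 17 = 1867314


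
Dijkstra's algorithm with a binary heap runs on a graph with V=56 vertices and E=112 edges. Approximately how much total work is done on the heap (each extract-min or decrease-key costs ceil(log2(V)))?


Dijkstra with a binary heap: each vertex is extracted once, each edge may relax once.
Each heap operation costs O(log V).
V + E = 56 + 112 = 168
ceil(log2(56)) = 6 (since 2^5 = 32 < 56 <= 64 = 2^6)
Total heap work = (V+E) * ceil(log2(V)) = 168 * 6 = 1008


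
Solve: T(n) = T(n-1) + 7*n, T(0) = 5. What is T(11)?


Expanding the recurrence:
T(11) = T(10) + 7*11
       = T(9) + 7*10 + 7*11
       ...
       = T(0) + 7*(1 + 2 + ... + 11)
       = 5 + 7 * 11*12/2
       = 5 + 7 * 66
       = 5 + 462 = 467


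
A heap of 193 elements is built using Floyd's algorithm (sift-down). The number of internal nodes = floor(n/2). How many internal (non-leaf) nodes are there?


Leaf nodes occupy roughly half the array.
Sift-down is called for each internal node, starting from the last one.
Internal nodes = floor(n/2) = floor(193/2) = 96


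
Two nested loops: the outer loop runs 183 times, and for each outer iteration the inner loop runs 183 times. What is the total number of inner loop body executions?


Outer loop: 183 iterations
Inner loop: 183 iterations per outer iteration
Total = 183 * 183 = 33489


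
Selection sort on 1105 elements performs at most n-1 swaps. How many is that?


Each of the 1104 passes places one element in its final position.
Pass 1: swap minimum into position 0
Pass 2: swap minimum of remaining into position 1
...
Pass 1104: last two elements, one swap
Maximum swaps = 1105 - 1 = 1104


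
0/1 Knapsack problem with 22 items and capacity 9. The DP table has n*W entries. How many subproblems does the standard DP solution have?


The DP table is indexed by (item, capacity).
Rows: 22 items
Columns: 9 capacity values (1 to W)
Total subproblems = 22 * 9 = 198


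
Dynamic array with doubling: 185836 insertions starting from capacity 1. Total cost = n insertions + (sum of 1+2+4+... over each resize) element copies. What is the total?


n = 185836
Insertion costs: 185836
Resizes copy 1, 2, 4, ... up to the largest power of 2 that is <= n-1 = 185835, i.e. 131072.
Copy costs = 1 + 2 + 4 + 8 + 16 + 32 + 64 + 128 + 256 + 512 + 1024 + 2048 + 4096 + 8192 + 16384 + 32768 + 65536 + 131072 = 262143
Total = 185836 + 262143 = 447979


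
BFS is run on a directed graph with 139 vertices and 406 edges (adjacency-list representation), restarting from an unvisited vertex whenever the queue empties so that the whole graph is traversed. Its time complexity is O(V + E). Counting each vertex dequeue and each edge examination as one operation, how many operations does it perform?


A full BFS traversal dequeues each vertex exactly once and examines each directed edge exactly once.
V = 139 (vertex processing cost)
E = 406 (edge examination cost)
Total operations proportional to V + E = 139 + 406 = 545


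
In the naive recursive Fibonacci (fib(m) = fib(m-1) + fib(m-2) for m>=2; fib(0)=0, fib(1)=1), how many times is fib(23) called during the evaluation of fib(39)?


Let N(m) = number of times fib(m) is called while evaluating fib(39).
N(39) = 1 (the initial call).
N(38) = 1 (only fib(39) calls it).
For 1 <= m <= 37: fib(m) is called by fib(m+1) and fib(m+2), so
  N(m) = N(m+1) + N(m+2).
fib(0) is called only by fib(2), so N(0) = N(2).
Walk down from m=39:
  N(39)=1, N(38)=1, N(37)=2, N(36)=3, N(35)=5, N(34)=8, N(33)=13, N(32)=21, N(31)=34, N(30)=55, N(29)=89, N(28)=144, N(27)=233, N(26)=377, N(25)=610, N(24)=987, N(23)=1597
N(23) = 1597


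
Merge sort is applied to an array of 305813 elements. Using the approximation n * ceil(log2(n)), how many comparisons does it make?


Merge sort divides the array into halves recursively.
Number of levels = ceil(log2(305813)) = 19
At each level, approximately n = 305813 comparisons are needed for merging.
Total comparisons ~ n * ceil(log2(n)) = 305813 * 19 = 5810447


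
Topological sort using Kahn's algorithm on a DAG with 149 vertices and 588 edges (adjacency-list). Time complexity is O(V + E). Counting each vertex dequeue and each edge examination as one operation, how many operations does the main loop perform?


Kahn's algorithm:
  1. Compute in-degrees: O(V + E)
  2. Process queue: each vertex dequeued once (O(V))
     each edge examined once (O(E))
Total = V + E = 149 + 588 = 737


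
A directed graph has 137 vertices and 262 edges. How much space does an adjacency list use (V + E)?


Adjacency list: one list head per vertex + one entry per edge
Vertex heads: 137
Edge entries: 262
Total = 137 + 262 = 399


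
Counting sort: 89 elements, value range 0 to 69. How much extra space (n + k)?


n = 89 (output array)
k = 70 (count array for 70 distinct values)
Extra space = 89 + 70 = 159


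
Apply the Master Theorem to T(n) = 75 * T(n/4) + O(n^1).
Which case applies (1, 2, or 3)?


The Master Theorem: T(n) = a*T(n/b) + O(n^c)
  a = 75, b = 4, c = 1
log_b(a) = log_4(75) ~ 3.114
Compare b^c with a: 4^1 = 4 < 75, so c < log_b(a).
Since c < log_b(a), Case 1 applies.
T(n) = O(n^(log_4 75)) ~ O(n^3.114)
Master Theorem case = 1


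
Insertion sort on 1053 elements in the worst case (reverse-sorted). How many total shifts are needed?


In the worst case (reverse-sorted), each element shifts past all previous:
  Element 1: 1 shifts
  Element 2: 2 shifts
  Element 3: 3 shifts
  Element 4: 4 shifts
  Element 5: 5 shifts
  ...
  Element 1052: 1052 shifts
Total = 1 + 2 + ... + 1052
= 1053*(1053-1)/2 = 553878


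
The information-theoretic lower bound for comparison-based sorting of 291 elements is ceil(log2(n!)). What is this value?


A binary decision tree of height h has at most 2^h leaves and needs at least n! of them, so h >= ceil(log2(n!)).
291! is far too large to multiply out, so use Stirling's series:
  ln(n!) ~ n ln n - n + (1/2) ln(2 pi n) + 1/(12n)  (error below 1/(360 n^3), negligible here)
  ln(291) = 5.6733233
  n ln n = 291 * 5.6733233 = 1650.9371
  (1/2) ln(2 pi * 291) = (1/2) ln(1828.4069) = 3.7556
  1/(12*291) = 0.0003
  ln(291!) ~ 1650.9371 - 291 + 3.7556 + 0.0003 = 1363.6930
Convert to base 2: log2(291!) = 1363.6930 / ln 2 = 1363.6930 / 0.69314718 = 1967.3931
ceil(1967.3931) = 1968


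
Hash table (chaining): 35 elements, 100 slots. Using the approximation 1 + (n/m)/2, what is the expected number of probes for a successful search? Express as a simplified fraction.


Computing expected probes:
alpha = 35/100
= 1 + alpha/2
= 1 + 35/(2*100)
= (2*100 + 35) / (2*100)
= 235/200 = 47/40


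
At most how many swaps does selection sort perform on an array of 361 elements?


Each of the 360 passes places one element in its final position.
Pass 1: swap minimum into position 0
Pass 2: swap minimum of remaining into position 1
...
Pass 360: last two elements, one swap
Maximum swaps = 361 - 1 = 360


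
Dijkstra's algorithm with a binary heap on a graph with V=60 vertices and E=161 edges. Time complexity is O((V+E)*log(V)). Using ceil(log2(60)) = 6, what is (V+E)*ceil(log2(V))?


Dijkstra with a binary heap: each vertex is extracted once, each edge may relax once.
Each heap operation costs O(log V).
V + E = 60 + 161 = 221
ceil(log2(60)) = 6 (since 2^5 = 32 < 60 <= 64 = 2^6)
Total heap work = (V+E) * ceil(log2(V)) = 221 * 6 = 1326


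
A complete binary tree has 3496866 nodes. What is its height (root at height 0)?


In a complete binary tree, level k holds nodes 2^k .. 2^(k+1)-1 (1-indexed).
Height = floor(log2(n)) = floor(log2(3496866)) = 21
Check: 2^21 = 2097152 <= 3496866 < 4194304 = 2^22


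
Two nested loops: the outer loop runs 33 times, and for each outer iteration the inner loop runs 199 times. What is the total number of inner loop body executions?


Outer loop: 33 iterations
Inner loop: 199 iterations per outer iteration
Total = 33 * 199 = 6567


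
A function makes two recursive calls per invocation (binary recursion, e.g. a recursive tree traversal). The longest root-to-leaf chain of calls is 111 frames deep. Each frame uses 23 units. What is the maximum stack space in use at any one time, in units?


Binary recursion: the two calls run one after the other, so only one root-to-leaf chain of frames is on the stack at a time.
Maximum depth (longest chain) = 111 frames
Each frame = 23 units
Max stack space = 111 * 23 = 2553


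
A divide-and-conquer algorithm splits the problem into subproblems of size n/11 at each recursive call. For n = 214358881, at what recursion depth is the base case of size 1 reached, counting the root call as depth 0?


At each depth, the problem size is divided by 11:
  Depth 0: problem size = 214358881
  Depth 1: problem size = 19487171
  Depth 2: problem size = 1771561
  Depth 3: problem size = 161051
  Depth 4: problem size = 14641
  Depth 5: problem size = 1331
  Depth 6: problem size = 121
  Depth 7: problem size = 11
  Depth 8: problem size = 1 (base case)
The base case is reached at depth log_11(214358881) = 8 (the tree has 9 levels counting depth 0, but the depth asked for is 8).
Recursion depth = 8


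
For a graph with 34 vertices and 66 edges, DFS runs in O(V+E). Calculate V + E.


A full DFS traversal visits each vertex once and examines each edge once.
V = 34
E = 66
Sum = 34 + 66 = 100


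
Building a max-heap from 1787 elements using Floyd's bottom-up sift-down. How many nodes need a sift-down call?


In a heap of 1787 elements (0-indexed array):
  Last element index: 1786
  Parent of last element: floor((1786 - 1) / 2) = 892
  Internal nodes: indices 0 to 892
  Count = floor(1787/2) = 893


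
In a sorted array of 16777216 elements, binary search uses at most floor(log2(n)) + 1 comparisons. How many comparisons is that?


Halving sequence: 16777216 -> 8388608 -> 4194304 -> 2097152 -> 1048576 -> 524288 -> 262144 -> 131072 -> 65536 -> 32768 -> 16384 -> 8192 -> 4096 -> 2048 -> 1024 -> 512 -> 256 -> 128 -> 64 -> 32 -> 16 -> 8 -> 4 -> 2 -> 1
Number of halvings = 24
Max comparisons = 24 + 1 = 25


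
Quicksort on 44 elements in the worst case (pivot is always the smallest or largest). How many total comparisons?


In the worst case, each partition step picks the worst pivot:
  Partition 1: 43 comparisons (n-1 elements to compare)
  Partition 2: 42 comparisons
  Partition 3: 41 comparisons
  Partition 4: 40 comparisons
  Partition 5: 39 comparisons
  ...
  Last partition: 0 comparisons
Total = (n-1) + (n-2) + ... + 1 + 0 = n*(n-1)/2
= 44*43/2 = 946


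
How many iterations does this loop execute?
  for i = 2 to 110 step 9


The loop variable i takes values starting at 2 and increments by 9 each iteration.
Sequence: i = 2, 11, 20, 29, 38, 47, 56, 65, 74, ...
The upper bound 110 is inclusive, so the count is floor((last - first) / step) + 1:
floor((110 - 2) / 9) + 1 = floor(108/9) + 1 = 12 + 1 = 13


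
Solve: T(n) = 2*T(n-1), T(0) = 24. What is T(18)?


Unrolling:
T(18) = 2*T(17) = 2^2*T(16) = ... = 2^18*T(0)
= 2^18 * 24
= 262144 * 24 = 6291456


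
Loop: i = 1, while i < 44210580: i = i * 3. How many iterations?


i multiplies by 3 each step:
i = 1 -> 3 -> 9 -> 27 -> 81 -> 243 -> 729 -> 2187 -> 6561 -> 19683 -> 59049 -> 177147 -> 531441 -> 1594323 -> 4782969 -> 14348907 -> 43046721 -> 129140163 (stop)
Iterations = ceil(log_3(44210580)) = 17


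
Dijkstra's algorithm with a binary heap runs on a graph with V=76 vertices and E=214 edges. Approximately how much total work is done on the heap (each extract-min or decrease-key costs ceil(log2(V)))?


Dijkstra with a binary heap: each vertex is extracted once, each edge may relax once.
Each heap operation costs O(log V).
V + E = 76 + 214 = 290
ceil(log2(76)) = 7 (since 2^6 = 64 < 76 <= 128 = 2^7)
Total heap work = (V+E) * ceil(log2(V)) = 290 * 7 = 2030
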